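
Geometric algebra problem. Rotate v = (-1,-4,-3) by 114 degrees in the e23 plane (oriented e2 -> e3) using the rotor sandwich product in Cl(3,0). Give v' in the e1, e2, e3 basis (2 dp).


Rotor R = cos(57deg) - sin(57deg)*e23
Rotation angle theta = 2 * 57 = 114 degrees in the e23 plane (e2 -> e3).
The component perpendicular to the plane (e1) is invariant: v'_1 = v1 = -1.00
cos(114deg) = -0.4067, sin(114deg) = 0.9135
v'_2 = v2*cos(theta) - v3*sin(theta) = -4*(-0.4067) - (-3)*0.9135 = 4.37
v'_3 = v2*sin(theta) + v3*cos(theta) = -4*0.9135 + (-3)*(-0.4067) = -2.43
v' = -1.00*e1 + 4.37*e2 - 2.43*e3


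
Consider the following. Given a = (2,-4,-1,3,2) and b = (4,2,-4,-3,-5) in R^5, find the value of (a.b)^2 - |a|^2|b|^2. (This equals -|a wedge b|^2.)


a . b = 2*4 + (-4)*2 + (-1)*(-4) + 3*(-3) + 2*(-5)
= 8 + (-8) + 4 + (-9) + (-10) = -15
|a|^2 = 2^2 + (-4)^2 + (-1)^2 + 3^2 + 2^2 = 34
|b|^2 = 4^2 + 2^2 + (-4)^2 + (-3)^2 + (-5)^2 = 70
(a.b)^2 = (-15)^2 = 225
|a|^2 * |b|^2 = 34 * 70 = 2380
Result = 225 - 2380 = -2155


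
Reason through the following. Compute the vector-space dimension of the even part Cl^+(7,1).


Even subalgebra dimension = 2^(n-1)
n = 7 + 1 = 8
2^(8 - 1) = 2^7 = 128
Verification: sum of C(8,k) for even k = 1 + 28 + 70 + 28 + 1 = 128
Result = 128


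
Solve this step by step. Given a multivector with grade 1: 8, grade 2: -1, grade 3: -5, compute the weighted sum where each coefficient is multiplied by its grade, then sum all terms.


Grade-weighted sum = sum of grade_k * coefficient_k
1*8 = 8
2*(-1) = -2
3*(-5) = -15
Total = 8 + (-2) + (-15) = -9


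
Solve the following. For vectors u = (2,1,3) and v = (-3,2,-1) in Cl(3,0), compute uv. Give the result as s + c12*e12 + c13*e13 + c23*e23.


In Cl(3,0): e_i^2 = 1, e_ie_j = -e_je_i for i != j.
Scalar part = u . v = 2*(-3) + 1*2 + 3*(-1)
= -6 + 2 + (-3) = -7
e12 coeff = 2*2 - 1*(-3) = 4 - (-3) = 7
e13 coeff = 2*(-1) - 3*(-3) = -2 - (-9) = 7
e23 coeff = 1*(-1) - 3*2 = -1 - 6 = -7
uv = -7 + 7*e12 + 7*e13 - 7*e23


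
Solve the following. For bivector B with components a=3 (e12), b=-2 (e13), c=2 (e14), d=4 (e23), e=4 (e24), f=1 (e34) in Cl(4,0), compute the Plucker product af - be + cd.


Plucker relation: af - be + cd
a*f = 3*1 = 3
b*e = (-2)*4 = -8
c*d = 2*4 = 8
af - be + cd = 3 - (-8) + 8
= 19


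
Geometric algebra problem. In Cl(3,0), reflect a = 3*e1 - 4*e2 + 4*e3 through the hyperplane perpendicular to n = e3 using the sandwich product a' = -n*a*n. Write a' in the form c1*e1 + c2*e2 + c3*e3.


Reflection formula: a' = -n*a*n, with n = e3 (unit vector, n^2 = 1).
For reflection through hyperplane perp to e3:
The component along e3 flips sign, others stay.
a = (3, -4, 4)
a' = (3, -4, -4)
a' = 3*e1 - 4*e2 - 4*e3


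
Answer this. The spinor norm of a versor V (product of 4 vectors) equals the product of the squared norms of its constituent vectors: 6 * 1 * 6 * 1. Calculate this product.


Spinor norm N(V) = |v1|^2 * |v2|^2 * ... * |v4|^2
= 6 * 1 * 6 * 1
Running product: 6, 6, 36, 36
N(V) = 36


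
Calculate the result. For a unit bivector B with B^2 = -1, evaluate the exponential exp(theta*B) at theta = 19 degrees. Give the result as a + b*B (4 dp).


For a unit bivector B with B^2 = -1, the exponential series gives
e^(theta*B) = cos(theta) + sin(theta)*B (the GA analogue of Euler's formula).
theta = 19 degrees = 0.331613 rad
cos(19 deg) = 0.9455
sin(19 deg) = 0.3256
exp(theta*B) = 0.9455 + 0.3256*B


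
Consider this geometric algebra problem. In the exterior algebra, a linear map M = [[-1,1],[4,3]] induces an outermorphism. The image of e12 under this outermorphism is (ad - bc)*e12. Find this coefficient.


The outermorphism of a linear map f sends e1^e2 to f(e1)^f(e2).
f(e1) = -1*e1 + 4*e2
f(e2) = 1*e1 + 3*e2
f(e1) ^ f(e2) = (-1*e1 + 4*e2) ^ (1*e1 + 3*e2)
= (-1)*3*e12 + 4*1*e21
= (-3 - 4)*e12
= -7*e12
Coefficient = -7


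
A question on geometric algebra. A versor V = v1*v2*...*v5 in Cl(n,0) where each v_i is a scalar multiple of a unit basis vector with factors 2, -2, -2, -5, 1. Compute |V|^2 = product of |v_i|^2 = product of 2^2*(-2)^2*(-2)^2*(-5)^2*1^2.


Each vector v_i has |v_i|^2 = s_i^2
Squared scales: 2^2 = 4, (-2)^2 = 4, (-2)^2 = 4, (-5)^2 = 25, 1^2 = 1
|V|^2 = 4 * 4 * 4 * 25 * 1
= 1600


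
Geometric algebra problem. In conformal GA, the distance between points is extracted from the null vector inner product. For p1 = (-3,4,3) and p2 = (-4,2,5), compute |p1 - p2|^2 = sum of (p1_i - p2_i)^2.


p1 - p2 = (1, 2, -2)
|p1 - p2|^2 = 1^2 + 2^2 + (-2)^2
= 1 + 4 + 4
= 9


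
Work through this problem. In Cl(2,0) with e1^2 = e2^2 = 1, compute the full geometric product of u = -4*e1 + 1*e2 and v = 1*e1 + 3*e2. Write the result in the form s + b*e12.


Expand: (-4*e1 + 1*e2)(1*e1 + 3*e2)
= (-4)*1*e1e1 + (-4)*3*e1e2 + 1*1*e2e1 + 1*3*e2e2
Using e1^2 = e2^2 = 1, e2e1 = -e1e2:
Scalar part s = (-4)*1 + 1*3 = -4 + 3 = -1
Bivector part b = (-4)*3 - 1*1 = -12 - 1 = -13
uv = -1 - 13*e12


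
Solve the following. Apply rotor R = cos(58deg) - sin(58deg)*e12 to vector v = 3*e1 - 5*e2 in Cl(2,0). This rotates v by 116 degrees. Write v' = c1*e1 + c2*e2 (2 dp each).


Rotor R = cos(58deg) - sin(58deg)*e12
Rotation angle theta = 2 * 58 = 116 degrees
v' = R*v*~R rotates v by theta.
cos(116deg) = -0.4384, sin(116deg) = 0.8988
v'_1 = 3*cos(116deg) - (-5)*sin(116deg)
= 3*(-0.4384) - (-5)*0.8988
= 3.18
v'_2 = 3*sin(116deg) + (-5)*cos(116deg)
= 3*0.8988 + (-5)*(-0.4384)
= 4.89
v' = 3.18*e1 + 4.89*e2


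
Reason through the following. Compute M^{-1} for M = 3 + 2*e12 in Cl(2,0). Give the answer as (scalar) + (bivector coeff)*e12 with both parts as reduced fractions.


M = 3 + 2*e12, where e12^2 = -1.
Since M commutes with its reverse ~M = a - b*e12, M * ~M = a^2 - b^2*e12^2 = a^2 + b^2.
So M^{-1} = ~M / (a^2 + b^2) = (a - b*e12)/(a^2 + b^2).
a^2 + b^2 = 9 + 4 = 13
Scalar part = 3/13 = 3/13
Bivector coeff = -2/13 = -2/13
M^{-1} = 3/13 - 2/13*e12


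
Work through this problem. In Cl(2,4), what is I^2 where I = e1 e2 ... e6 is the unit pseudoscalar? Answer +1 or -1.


The pseudoscalar I = e1...e_n (product of all n generators) of Cl(p,q) satisfies I^2 = (-1)^(q + n(n-1)/2).
p = 2, q = 4, n = p + q = 6
n(n-1)/2 = 6 * 5 / 2 = 15
Exponent = q + n(n-1)/2 = 4 + 15 = 19
I^2 = (-1)^19 = -1


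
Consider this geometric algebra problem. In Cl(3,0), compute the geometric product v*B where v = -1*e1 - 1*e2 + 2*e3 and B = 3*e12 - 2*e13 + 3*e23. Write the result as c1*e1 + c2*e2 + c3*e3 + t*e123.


vB has grade-1 (vector) and grade-3 (trivector) parts: vB = (v _| B) + (v ^ B).
Vector part <vB>_1:
  e1: -v2*b12 - v3*b13 = -(-1)*(3) - (2)*(-2) = 7
  e2: v1*b12 - v3*b23 = (-1)*(3) - (2)*(3) = -9
  e3: v1*b13 + v2*b23 = (-1)*(-2) + (-1)*(3) = -1
Trivector part <vB>_3:
  e123: v1*b23 - v2*b13 + v3*b12 = (-1)*(3) - (-1)*(-2) + (2)*(3) = 1
vB = 7*e1 - 9*e2 - 1*e3 + 1*e123


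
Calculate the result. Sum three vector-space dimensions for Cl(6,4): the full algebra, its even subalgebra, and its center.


n = 6 + 4 = 10
Total dim = 2^10 = 1024
Even subalgebra dim = 2^9 = 512
n is even, so center dim = 1
Sum = 1024 + 512 + 1 = 1537


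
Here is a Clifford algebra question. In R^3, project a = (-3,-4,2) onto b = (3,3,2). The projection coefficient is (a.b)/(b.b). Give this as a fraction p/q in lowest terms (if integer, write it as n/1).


Projection coefficient = (a . b) / (b . b)
a . b = (-3)*3 + (-4)*3 + 2*2
= -9 + (-12) + 4 = -17
b . b = 3^2 + 3^2 + 2^2
= 9 + 9 + 4 = 22
Coefficient = -17/22
In lowest terms: -17/22


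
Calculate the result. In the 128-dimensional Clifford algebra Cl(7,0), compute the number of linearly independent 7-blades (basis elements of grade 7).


Number of grade-k basis blades in Cl(p,q) with n = p + q is C(n, k).
n = 7 + 0 = 7
C(7, 7) = 7! / (7! * 0!)
= 5040 / (5040 * 1)
= 1


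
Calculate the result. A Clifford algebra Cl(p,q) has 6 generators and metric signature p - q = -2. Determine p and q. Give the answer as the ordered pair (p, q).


We need p + q = 6 and p - q = -2.
Adding: 2p = 6 + (-2) = 4, so p = 2.
Then q = 6 - 2 = 4.
(p, q) = (2, 4)


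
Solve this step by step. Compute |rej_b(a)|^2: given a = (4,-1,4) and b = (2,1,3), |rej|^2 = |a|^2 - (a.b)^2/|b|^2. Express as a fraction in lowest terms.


|a|^2 = 4^2 + (-1)^2 + 4^2 = 33
|b|^2 = 2^2 + 1^2 + 3^2 = 14
a . b = 4*2 + (-1)*1 + 4*3 = 19
(a.b)^2 = 19^2 = 361
|rej|^2 = 33 - 361/14
= (462 - 361)/14
= 101/14
In lowest terms: 101/14


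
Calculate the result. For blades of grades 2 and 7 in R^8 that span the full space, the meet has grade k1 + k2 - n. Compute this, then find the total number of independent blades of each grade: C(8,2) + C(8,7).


Meet grade = grade(A) + grade(B) - n
= 2 + 7 - 8 = 1
C(8,2) = 28
C(8,7) = 8
dim_A + dim_B = 28 + 8 = 36


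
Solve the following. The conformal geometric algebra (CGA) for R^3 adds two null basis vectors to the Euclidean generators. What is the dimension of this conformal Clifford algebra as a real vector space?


The conformal model of R^3 uses Cl(4,1): the 3 Euclidean generators plus two extra orthogonal generators e+ (e+^2 = +1) and e- (e-^2 = -1), from which the null vectors e0, einf are built.
Number of generators m = 3 + 2 = 5.
dim Cl(p,q) = 2^m = 2^5 = 32


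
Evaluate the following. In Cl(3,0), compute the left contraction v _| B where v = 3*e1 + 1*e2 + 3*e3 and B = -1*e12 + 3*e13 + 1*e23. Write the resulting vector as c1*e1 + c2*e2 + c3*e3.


Left contraction v _| B = <vB>_1 (grade-1 part of the geometric product vB).
Using e1_|e12 = e2, e2_|e12 = -e1, e1_|e13 = e3, e3_|e13 = -e1, e2_|e23 = e3, e3_|e23 = -e2:
e1 coeff: -v2*b12 - v3*b13 = -(1)*(-1) - (3)*(3) = -8
e2 coeff: v1*b12 - v3*b23 = (3)*(-1) - (3)*(1) = -6
e3 coeff: v1*b13 + v2*b23 = (3)*(3) + (1)*(1) = 10
v _| B = -8*e1 - 6*e2 + 10*e3


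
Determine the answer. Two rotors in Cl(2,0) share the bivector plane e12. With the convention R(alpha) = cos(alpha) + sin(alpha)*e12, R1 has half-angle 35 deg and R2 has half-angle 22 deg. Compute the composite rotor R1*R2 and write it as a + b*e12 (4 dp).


Same-plane rotors commute and their half-angles add:
R1*R2 = cos(a1 + a2) + sin(a1 + a2)*e12.
a1 + a2 = 35 + 22 = 57 deg
cos(57 deg) = 0.5446
sin(57 deg) = 0.8387
R1*R2 = 0.5446 + 0.8387*e12


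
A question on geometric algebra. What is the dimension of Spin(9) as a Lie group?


Spin(n) double-covers SO(n); both have Lie algebra so(n) of dimension n(n-1)/2.
n = 9
n(n-1) = 9 * 8 = 72
dim Spin(9) = 72/2 = 36


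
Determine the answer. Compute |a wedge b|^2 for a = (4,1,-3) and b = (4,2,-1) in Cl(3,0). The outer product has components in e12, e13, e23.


a wedge b = (a1*b2 - a2*b1)*e12 + (a1*b3 - a3*b1)*e13 + (a2*b3 - a3*b2)*e23
e12 coeff: 4*2 - 1*4 = 8 - 4 = 4
e13 coeff: 4*(-1) - (-3)*4 = -4 - (-12) = 8
e23 coeff: 1*(-1) - (-3)*2 = -1 - (-6) = 5
|a wedge b|^2 = 4^2 + 8^2 + 5^2
= 16 + 64 + 25
= 105


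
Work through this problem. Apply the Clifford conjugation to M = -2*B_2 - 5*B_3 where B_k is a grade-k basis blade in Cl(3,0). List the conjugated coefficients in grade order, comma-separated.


Clifford conjugate sign for grade k: (-1)^(k(k+1)/2)
Grade 2: (-1)^(2*3/2) = (-1)^3 = -1, coeff -2 -> 2
Grade 3: (-1)^(3*4/2) = (-1)^6 = 1, coeff -5 -> -5
Conjugated coefficients: 2, -5


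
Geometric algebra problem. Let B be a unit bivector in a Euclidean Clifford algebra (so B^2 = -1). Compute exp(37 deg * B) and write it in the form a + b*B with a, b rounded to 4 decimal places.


For a unit bivector B with B^2 = -1, the exponential series gives
e^(theta*B) = cos(theta) + sin(theta)*B (the GA analogue of Euler's formula).
theta = 37 degrees = 0.645772 rad
cos(37 deg) = 0.7986
sin(37 deg) = 0.6018
exp(theta*B) = 0.7986 + 0.6018*B


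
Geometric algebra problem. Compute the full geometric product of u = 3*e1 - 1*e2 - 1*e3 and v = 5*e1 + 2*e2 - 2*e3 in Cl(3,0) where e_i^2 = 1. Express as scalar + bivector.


In Cl(3,0): e_i^2 = 1, e_ie_j = -e_je_i for i != j.
Scalar part = u . v = 3*5 + (-1)*2 + (-1)*(-2)
= 15 + (-2) + 2 = 15
e12 coeff = 3*2 - (-1)*5 = 6 - (-5) = 11
e13 coeff = 3*(-2) - (-1)*5 = -6 - (-5) = -1
e23 coeff = (-1)*(-2) - (-1)*2 = 2 - (-2) = 4
uv = 15 + 11*e12 - 1*e13 + 4*e23


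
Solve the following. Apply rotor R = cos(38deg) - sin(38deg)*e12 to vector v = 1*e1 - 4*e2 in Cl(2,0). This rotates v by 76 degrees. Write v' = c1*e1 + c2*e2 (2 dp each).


Rotor R = cos(38deg) - sin(38deg)*e12
Rotation angle theta = 2 * 38 = 76 degrees
v' = R*v*~R rotates v by theta.
cos(76deg) = 0.2419, sin(76deg) = 0.9703
v'_1 = 1*cos(76deg) - (-4)*sin(76deg)
= 1*0.2419 - (-4)*0.9703
= 4.12
v'_2 = 1*sin(76deg) + (-4)*cos(76deg)
= 1*0.9703 + (-4)*0.2419
= 0.00
v' = 4.12*e1 + 0.00*e2


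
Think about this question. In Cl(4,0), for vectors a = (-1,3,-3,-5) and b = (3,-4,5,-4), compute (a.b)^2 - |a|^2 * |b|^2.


a . b = (-1)*3 + 3*(-4) + (-3)*5 + (-5)*(-4)
= -3 + (-12) + (-15) + 20 = -10
|a|^2 = (-1)^2 + 3^2 + (-3)^2 + (-5)^2 = 44
|b|^2 = 3^2 + (-4)^2 + 5^2 + (-4)^2 = 66
(a.b)^2 = (-10)^2 = 100
|a|^2 * |b|^2 = 44 * 66 = 2904
Result = 100 - 2904 = -2804


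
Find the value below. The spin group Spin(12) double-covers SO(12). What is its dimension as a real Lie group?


Spin(n) double-covers SO(n); both have Lie algebra so(n) of dimension n(n-1)/2.
n = 12
n(n-1) = 12 * 11 = 132
dim Spin(12) = 132/2 = 66


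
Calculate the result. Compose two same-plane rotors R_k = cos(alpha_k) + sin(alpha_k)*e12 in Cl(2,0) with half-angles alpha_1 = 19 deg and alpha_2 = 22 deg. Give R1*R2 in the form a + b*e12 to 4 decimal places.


Same-plane rotors commute and their half-angles add:
R1*R2 = cos(a1 + a2) + sin(a1 + a2)*e12.
a1 + a2 = 19 + 22 = 41 deg
cos(41 deg) = 0.7547
sin(41 deg) = 0.6561
R1*R2 = 0.7547 + 0.6561*e12


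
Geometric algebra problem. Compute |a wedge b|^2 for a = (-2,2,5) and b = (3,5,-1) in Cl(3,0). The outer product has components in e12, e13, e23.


a wedge b = (a1*b2 - a2*b1)*e12 + (a1*b3 - a3*b1)*e13 + (a2*b3 - a3*b2)*e23
e12 coeff: (-2)*5 - 2*3 = -10 - 6 = -16
e13 coeff: (-2)*(-1) - 5*3 = 2 - 15 = -13
e23 coeff: 2*(-1) - 5*5 = -2 - 25 = -27
|a wedge b|^2 = (-16)^2 + (-13)^2 + (-27)^2
= 256 + 169 + 729
= 1154


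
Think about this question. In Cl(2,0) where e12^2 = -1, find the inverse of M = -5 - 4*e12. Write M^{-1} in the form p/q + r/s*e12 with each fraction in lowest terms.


M = -5 - 4*e12, where e12^2 = -1.
Since M commutes with its reverse ~M = a - b*e12, M * ~M = a^2 - b^2*e12^2 = a^2 + b^2.
So M^{-1} = ~M / (a^2 + b^2) = (a - b*e12)/(a^2 + b^2).
a^2 + b^2 = 25 + 16 = 41
Scalar part = -5/41 = -5/41
Bivector coeff = 4/41 = 4/41
M^{-1} = -5/41 + 4/41*e12


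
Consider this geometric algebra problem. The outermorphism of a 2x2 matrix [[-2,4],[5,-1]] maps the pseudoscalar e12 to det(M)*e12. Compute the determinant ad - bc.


The outermorphism of a linear map f sends e1^e2 to f(e1)^f(e2).
f(e1) = -2*e1 + 5*e2
f(e2) = 4*e1 - 1*e2
f(e1) ^ f(e2) = (-2*e1 + 5*e2) ^ (4*e1 - 1*e2)
= (-2)*(-1)*e12 + 5*4*e21
= (2 - 20)*e12
= -18*e12
Coefficient = -18


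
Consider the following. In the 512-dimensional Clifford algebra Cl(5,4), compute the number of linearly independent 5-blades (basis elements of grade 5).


Number of grade-k basis blades in Cl(p,q) with n = p + q is C(n, k).
n = 5 + 4 = 9
C(9, 5) = 9! / (5! * 4!)
= 362880 / (120 * 24)
= 126


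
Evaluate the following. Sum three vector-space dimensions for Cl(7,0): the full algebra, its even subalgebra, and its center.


n = 7 + 0 = 7
Total dim = 2^7 = 128
Even subalgebra dim = 2^6 = 64
n is odd, so center dim = 2
Sum = 128 + 64 + 2 = 194


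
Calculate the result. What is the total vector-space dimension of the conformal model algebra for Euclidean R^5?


The conformal model of R^5 uses Cl(6,1): the 5 Euclidean generators plus two extra orthogonal generators e+ (e+^2 = +1) and e- (e-^2 = -1), from which the null vectors e0, einf are built.
Number of generators m = 5 + 2 = 7.
dim Cl(p,q) = 2^m = 2^7 = 128


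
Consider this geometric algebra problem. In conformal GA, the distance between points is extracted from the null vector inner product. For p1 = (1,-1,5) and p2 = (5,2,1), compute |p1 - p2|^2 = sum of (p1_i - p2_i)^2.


p1 - p2 = (-4, -3, 4)
|p1 - p2|^2 = (-4)^2 + (-3)^2 + 4^2
= 16 + 9 + 16
= 41


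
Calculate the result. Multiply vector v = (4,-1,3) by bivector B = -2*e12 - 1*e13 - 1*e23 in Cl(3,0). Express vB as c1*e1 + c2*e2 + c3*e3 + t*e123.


vB has grade-1 (vector) and grade-3 (trivector) parts: vB = (v _| B) + (v ^ B).
Vector part <vB>_1:
  e1: -v2*b12 - v3*b13 = -(-1)*(-2) - (3)*(-1) = 1
  e2: v1*b12 - v3*b23 = (4)*(-2) - (3)*(-1) = -5
  e3: v1*b13 + v2*b23 = (4)*(-1) + (-1)*(-1) = -3
Trivector part <vB>_3:
  e123: v1*b23 - v2*b13 + v3*b12 = (4)*(-1) - (-1)*(-1) + (3)*(-2) = -11
vB = 1*e1 - 5*e2 - 3*e3 - 11*e123


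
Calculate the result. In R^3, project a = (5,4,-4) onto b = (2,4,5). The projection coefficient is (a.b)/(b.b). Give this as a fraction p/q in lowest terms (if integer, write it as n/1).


Projection coefficient = (a . b) / (b . b)
a . b = 5*2 + 4*4 + (-4)*5
= 10 + 16 + (-20) = 6
b . b = 2^2 + 4^2 + 5^2
= 4 + 16 + 25 = 45
Coefficient = 6/45
In lowest terms: 2/15


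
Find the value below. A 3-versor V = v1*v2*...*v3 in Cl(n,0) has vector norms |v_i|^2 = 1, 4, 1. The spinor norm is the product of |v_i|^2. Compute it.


Spinor norm N(V) = |v1|^2 * |v2|^2 * ... * |v3|^2
= 1 * 4 * 1
Running product: 1, 4, 4
N(V) = 4


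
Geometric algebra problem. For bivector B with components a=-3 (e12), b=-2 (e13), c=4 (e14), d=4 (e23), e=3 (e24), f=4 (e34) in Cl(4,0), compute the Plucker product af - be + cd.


Plucker relation: af - be + cd
a*f = (-3)*4 = -12
b*e = (-2)*3 = -6
c*d = 4*4 = 16
af - be + cd = -12 - (-6) + 16
= 10


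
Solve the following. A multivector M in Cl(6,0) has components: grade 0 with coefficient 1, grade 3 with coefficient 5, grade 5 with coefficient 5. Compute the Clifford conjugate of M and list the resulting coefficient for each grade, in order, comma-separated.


Clifford conjugate sign for grade k: (-1)^(k(k+1)/2)
Grade 0: (-1)^(0*1/2) = (-1)^0 = 1, coeff 1 -> 1
Grade 3: (-1)^(3*4/2) = (-1)^6 = 1, coeff 5 -> 5
Grade 5: (-1)^(5*6/2) = (-1)^15 = -1, coeff 5 -> -5
Conjugated coefficients: 1, 5, -5


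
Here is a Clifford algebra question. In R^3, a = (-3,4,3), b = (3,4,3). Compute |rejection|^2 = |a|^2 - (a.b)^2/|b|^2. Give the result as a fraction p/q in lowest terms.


|a|^2 = (-3)^2 + 4^2 + 3^2 = 34
|b|^2 = 3^2 + 4^2 + 3^2 = 34
a . b = (-3)*3 + 4*4 + 3*3 = 16
(a.b)^2 = 16^2 = 256
|rej|^2 = 34 - 256/34
= (1156 - 256)/34
= 900/34
In lowest terms: 450/17


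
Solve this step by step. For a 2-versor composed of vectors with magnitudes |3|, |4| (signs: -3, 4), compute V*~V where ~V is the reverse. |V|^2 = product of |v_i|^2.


Each vector v_i has |v_i|^2 = s_i^2
Squared scales: (-3)^2 = 9, 4^2 = 16
|V|^2 = 9 * 16
= 144


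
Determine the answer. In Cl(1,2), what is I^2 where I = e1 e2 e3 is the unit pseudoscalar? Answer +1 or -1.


The pseudoscalar I = e1...e_n (product of all n generators) of Cl(p,q) satisfies I^2 = (-1)^(q + n(n-1)/2).
p = 1, q = 2, n = p + q = 3
n(n-1)/2 = 3 * 2 / 2 = 3
Exponent = q + n(n-1)/2 = 2 + 3 = 5
I^2 = (-1)^5 = -1


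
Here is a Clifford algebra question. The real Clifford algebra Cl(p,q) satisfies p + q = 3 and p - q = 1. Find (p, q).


We need p + q = 3 and p - q = 1.
Adding: 2p = 3 + 1 = 4, so p = 2.
Then q = 3 - 2 = 1.
(p, q) = (2, 1)


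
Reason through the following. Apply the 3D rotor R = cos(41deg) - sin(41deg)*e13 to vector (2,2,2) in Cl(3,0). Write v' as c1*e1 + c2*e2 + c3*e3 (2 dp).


Rotor R = cos(41deg) - sin(41deg)*e13
Rotation angle theta = 2 * 41 = 82 degrees in the e13 plane (e1 -> e3).
The component perpendicular to the plane (e2) is invariant: v'_2 = v2 = 2.00
cos(82deg) = 0.1392, sin(82deg) = 0.9903
v'_1 = v1*cos(theta) - v3*sin(theta) = 2*0.1392 - 2*0.9903 = -1.70
v'_3 = v1*sin(theta) + v3*cos(theta) = 2*0.9903 + 2*0.1392 = 2.26
v' = -1.70*e1 + 2.00*e2 + 2.26*e3


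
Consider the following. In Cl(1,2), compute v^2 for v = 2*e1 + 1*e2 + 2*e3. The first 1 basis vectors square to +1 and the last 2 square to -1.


v^2 = sum of c_i^2 * e_i^2
Positive signature terms (e_i^2 = +1): 2^2 = 4
Negative signature terms (e_j^2 = -1): 1^2 + 2^2 = 5
v^2 = 4 - 5 = -1


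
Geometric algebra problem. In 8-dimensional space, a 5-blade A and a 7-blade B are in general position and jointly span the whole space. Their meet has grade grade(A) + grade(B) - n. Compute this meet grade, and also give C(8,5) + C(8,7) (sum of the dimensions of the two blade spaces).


Meet grade = grade(A) + grade(B) - n
= 5 + 7 - 8 = 4
C(8,5) = 56
C(8,7) = 8
dim_A + dim_B = 56 + 8 = 64


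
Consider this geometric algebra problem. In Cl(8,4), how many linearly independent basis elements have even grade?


Even subalgebra dimension = 2^(n-1)
n = 8 + 4 = 12
2^(12 - 1) = 2^11 = 2048
Verification: sum of C(12,k) for even k = 1 + 66 + 495 + 924 + 495 + 66 + 1 = 2048
Result = 2048


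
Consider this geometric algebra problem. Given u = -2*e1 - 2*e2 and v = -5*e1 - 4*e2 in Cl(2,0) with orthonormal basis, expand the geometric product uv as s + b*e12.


Expand: (-2*e1 - 2*e2)(-5*e1 - 4*e2)
= (-2)*(-5)*e1e1 + (-2)*(-4)*e1e2 + (-2)*(-5)*e2e1 + (-2)*(-4)*e2e2
Using e1^2 = e2^2 = 1, e2e1 = -e1e2:
Scalar part s = (-2)*(-5) + (-2)*(-4) = 10 + 8 = 18
Bivector part b = (-2)*(-4) - (-2)*(-5) = 8 - 10 = -2
uv = 18 - 2*e12


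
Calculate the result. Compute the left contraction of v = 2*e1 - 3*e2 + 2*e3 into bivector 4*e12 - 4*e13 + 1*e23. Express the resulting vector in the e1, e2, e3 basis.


Left contraction v _| B = <vB>_1 (grade-1 part of the geometric product vB).
Using e1_|e12 = e2, e2_|e12 = -e1, e1_|e13 = e3, e3_|e13 = -e1, e2_|e23 = e3, e3_|e23 = -e2:
e1 coeff: -v2*b12 - v3*b13 = -(-3)*(4) - (2)*(-4) = 20
e2 coeff: v1*b12 - v3*b23 = (2)*(4) - (2)*(1) = 6
e3 coeff: v1*b13 + v2*b23 = (2)*(-4) + (-3)*(1) = -11
v _| B = 20*e1 + 6*e2 - 11*e3


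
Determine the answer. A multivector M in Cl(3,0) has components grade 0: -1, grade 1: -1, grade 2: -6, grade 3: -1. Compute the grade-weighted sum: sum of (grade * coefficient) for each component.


Grade-weighted sum = sum of grade_k * coefficient_k
0*(-1) = 0
1*(-1) = -1
2*(-6) = -12
3*(-1) = -3
Total = 0 + (-1) + (-12) + (-3) = -16


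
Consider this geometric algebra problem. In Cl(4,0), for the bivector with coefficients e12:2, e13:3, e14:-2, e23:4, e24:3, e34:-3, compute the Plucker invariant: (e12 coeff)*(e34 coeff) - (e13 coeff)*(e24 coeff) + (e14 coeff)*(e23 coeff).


Plucker relation: af - be + cd
a*f = 2*(-3) = -6
b*e = 3*3 = 9
c*d = (-2)*4 = -8
af - be + cd = -6 - 9 + (-8)
= -23


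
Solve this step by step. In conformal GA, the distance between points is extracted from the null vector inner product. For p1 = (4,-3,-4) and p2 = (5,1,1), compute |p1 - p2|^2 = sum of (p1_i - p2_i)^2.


p1 - p2 = (-1, -4, -5)
|p1 - p2|^2 = (-1)^2 + (-4)^2 + (-5)^2
= 1 + 16 + 25
= 42


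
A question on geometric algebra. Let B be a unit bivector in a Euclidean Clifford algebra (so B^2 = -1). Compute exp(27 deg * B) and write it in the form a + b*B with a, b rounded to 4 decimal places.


For a unit bivector B with B^2 = -1, the exponential series gives
e^(theta*B) = cos(theta) + sin(theta)*B (the GA analogue of Euler's formula).
theta = 27 degrees = 0.471239 rad
cos(27 deg) = 0.8910
sin(27 deg) = 0.4540
exp(theta*B) = 0.8910 + 0.4540*B


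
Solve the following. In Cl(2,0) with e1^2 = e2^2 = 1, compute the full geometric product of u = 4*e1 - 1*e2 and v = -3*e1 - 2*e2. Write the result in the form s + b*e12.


Expand: (4*e1 - 1*e2)(-3*e1 - 2*e2)
= 4*(-3)*e1e1 + 4*(-2)*e1e2 + (-1)*(-3)*e2e1 + (-1)*(-2)*e2e2
Using e1^2 = e2^2 = 1, e2e1 = -e1e2:
Scalar part s = 4*(-3) + (-1)*(-2) = -12 + 2 = -10
Bivector part b = 4*(-2) - (-1)*(-3) = -8 - 3 = -11
uv = -10 - 11*e12


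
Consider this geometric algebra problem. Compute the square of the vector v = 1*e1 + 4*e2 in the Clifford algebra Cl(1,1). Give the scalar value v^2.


v^2 = sum of c_i^2 * e_i^2
Positive signature terms (e_i^2 = +1): 1^2 = 1
Negative signature terms (e_j^2 = -1): 4^2 = 16
v^2 = 1 - 16 = -15


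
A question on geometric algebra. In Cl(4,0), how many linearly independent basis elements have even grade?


Even subalgebra dimension = 2^(n-1)
n = 4 + 0 = 4
2^(4 - 1) = 2^3 = 8
Verification: sum of C(4,k) for even k = 1 + 6 + 1 = 8
Result = 8


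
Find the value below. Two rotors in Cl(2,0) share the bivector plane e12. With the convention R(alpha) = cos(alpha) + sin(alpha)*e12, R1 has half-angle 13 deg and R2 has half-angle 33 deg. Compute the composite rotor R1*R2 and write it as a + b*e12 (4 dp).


Same-plane rotors commute and their half-angles add:
R1*R2 = cos(a1 + a2) + sin(a1 + a2)*e12.
a1 + a2 = 13 + 33 = 46 deg
cos(46 deg) = 0.6947
sin(46 deg) = 0.7193
R1*R2 = 0.6947 + 0.7193*e12


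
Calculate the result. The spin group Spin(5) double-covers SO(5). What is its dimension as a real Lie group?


Spin(n) double-covers SO(n); both have Lie algebra so(n) of dimension n(n-1)/2.
n = 5
n(n-1) = 5 * 4 = 20
dim Spin(5) = 20/2 = 10


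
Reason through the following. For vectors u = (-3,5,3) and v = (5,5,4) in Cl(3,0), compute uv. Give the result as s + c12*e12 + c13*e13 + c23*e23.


In Cl(3,0): e_i^2 = 1, e_ie_j = -e_je_i for i != j.
Scalar part = u . v = (-3)*5 + 5*5 + 3*4
= -15 + 25 + 12 = 22
e12 coeff = (-3)*5 - 5*5 = -15 - 25 = -40
e13 coeff = (-3)*4 - 3*5 = -12 - 15 = -27
e23 coeff = 5*4 - 3*5 = 20 - 15 = 5
uv = 22 - 40*e12 - 27*e13 + 5*e23


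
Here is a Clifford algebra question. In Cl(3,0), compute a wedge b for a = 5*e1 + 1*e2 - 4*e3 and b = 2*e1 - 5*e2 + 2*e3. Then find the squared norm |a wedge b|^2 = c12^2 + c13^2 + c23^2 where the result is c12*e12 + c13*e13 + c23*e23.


a wedge b = (a1*b2 - a2*b1)*e12 + (a1*b3 - a3*b1)*e13 + (a2*b3 - a3*b2)*e23
e12 coeff: 5*(-5) - 1*2 = -25 - 2 = -27
e13 coeff: 5*2 - (-4)*2 = 10 - (-8) = 18
e23 coeff: 1*2 - (-4)*(-5) = 2 - 20 = -18
|a wedge b|^2 = (-27)^2 + 18^2 + (-18)^2
= 729 + 324 + 324
= 1377


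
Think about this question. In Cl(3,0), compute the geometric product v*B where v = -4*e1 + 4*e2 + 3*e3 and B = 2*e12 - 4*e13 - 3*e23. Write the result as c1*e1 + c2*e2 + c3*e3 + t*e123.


vB has grade-1 (vector) and grade-3 (trivector) parts: vB = (v _| B) + (v ^ B).
Vector part <vB>_1:
  e1: -v2*b12 - v3*b13 = -(4)*(2) - (3)*(-4) = 4
  e2: v1*b12 - v3*b23 = (-4)*(2) - (3)*(-3) = 1
  e3: v1*b13 + v2*b23 = (-4)*(-4) + (4)*(-3) = 4
Trivector part <vB>_3:
  e123: v1*b23 - v2*b13 + v3*b12 = (-4)*(-3) - (4)*(-4) + (3)*(2) = 34
vB = 4*e1 + 1*e2 + 4*e3 + 34*e123


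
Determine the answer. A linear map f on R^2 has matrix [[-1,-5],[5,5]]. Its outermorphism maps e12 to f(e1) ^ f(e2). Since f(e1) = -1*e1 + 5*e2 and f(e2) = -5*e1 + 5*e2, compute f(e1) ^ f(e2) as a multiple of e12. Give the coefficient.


The outermorphism of a linear map f sends e1^e2 to f(e1)^f(e2).
f(e1) = -1*e1 + 5*e2
f(e2) = -5*e1 + 5*e2
f(e1) ^ f(e2) = (-1*e1 + 5*e2) ^ (-5*e1 + 5*e2)
= (-1)*5*e12 + 5*(-5)*e21
= (-5 - (-25))*e12
= 20*e12
Coefficient = 20


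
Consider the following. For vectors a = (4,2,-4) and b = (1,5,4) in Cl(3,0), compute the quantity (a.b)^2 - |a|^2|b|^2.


a . b = 4*1 + 2*5 + (-4)*4
= 4 + 10 + (-16) = -2
|a|^2 = 4^2 + 2^2 + (-4)^2 = 36
|b|^2 = 1^2 + 5^2 + 4^2 = 42
(a.b)^2 = (-2)^2 = 4
|a|^2 * |b|^2 = 36 * 42 = 1512
Result = 4 - 1512 = -1508


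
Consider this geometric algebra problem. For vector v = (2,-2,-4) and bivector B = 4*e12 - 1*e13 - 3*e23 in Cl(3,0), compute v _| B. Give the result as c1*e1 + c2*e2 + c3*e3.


Left contraction v _| B = <vB>_1 (grade-1 part of the geometric product vB).
Using e1_|e12 = e2, e2_|e12 = -e1, e1_|e13 = e3, e3_|e13 = -e1, e2_|e23 = e3, e3_|e23 = -e2:
e1 coeff: -v2*b12 - v3*b13 = -(-2)*(4) - (-4)*(-1) = 4
e2 coeff: v1*b12 - v3*b23 = (2)*(4) - (-4)*(-3) = -4
e3 coeff: v1*b13 + v2*b23 = (2)*(-1) + (-2)*(-3) = 4
v _| B = 4*e1 - 4*e2 + 4*e3


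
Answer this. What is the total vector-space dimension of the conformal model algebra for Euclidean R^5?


The conformal model of R^5 uses Cl(6,1): the 5 Euclidean generators plus two extra orthogonal generators e+ (e+^2 = +1) and e- (e-^2 = -1), from which the null vectors e0, einf are built.
Number of generators m = 5 + 2 = 7.
dim Cl(p,q) = 2^m = 2^7 = 128


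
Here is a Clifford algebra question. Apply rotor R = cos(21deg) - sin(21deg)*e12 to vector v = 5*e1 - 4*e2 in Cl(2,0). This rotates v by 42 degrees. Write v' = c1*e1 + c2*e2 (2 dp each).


Rotor R = cos(21deg) - sin(21deg)*e12
Rotation angle theta = 2 * 21 = 42 degrees
v' = R*v*~R rotates v by theta.
cos(42deg) = 0.7431, sin(42deg) = 0.6691
v'_1 = 5*cos(42deg) - (-4)*sin(42deg)
= 5*0.7431 - (-4)*0.6691
= 6.39
v'_2 = 5*sin(42deg) + (-4)*cos(42deg)
= 5*0.6691 + (-4)*0.7431
= 0.37
v' = 6.39*e1 + 0.37*e2


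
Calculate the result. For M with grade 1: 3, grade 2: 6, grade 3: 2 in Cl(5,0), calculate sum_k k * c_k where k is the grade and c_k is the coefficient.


Grade-weighted sum = sum of grade_k * coefficient_k
1*3 = 3
2*6 = 12
3*2 = 6
Total = 3 + 12 + 6 = 21


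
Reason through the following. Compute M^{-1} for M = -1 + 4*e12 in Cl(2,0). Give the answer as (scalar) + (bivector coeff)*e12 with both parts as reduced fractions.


M = -1 + 4*e12, where e12^2 = -1.
Since M commutes with its reverse ~M = a - b*e12, M * ~M = a^2 - b^2*e12^2 = a^2 + b^2.
So M^{-1} = ~M / (a^2 + b^2) = (a - b*e12)/(a^2 + b^2).
a^2 + b^2 = 1 + 16 = 17
Scalar part = -1/17 = -1/17
Bivector coeff = -4/17 = -4/17
M^{-1} = -1/17 - 4/17*e12


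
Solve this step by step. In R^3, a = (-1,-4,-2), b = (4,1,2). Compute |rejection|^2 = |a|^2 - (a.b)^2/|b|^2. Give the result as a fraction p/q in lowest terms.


|a|^2 = (-1)^2 + (-4)^2 + (-2)^2 = 21
|b|^2 = 4^2 + 1^2 + 2^2 = 21
a . b = (-1)*4 + (-4)*1 + (-2)*2 = -12
(a.b)^2 = (-12)^2 = 144
|rej|^2 = 21 - 144/21
= (441 - 144)/21
= 297/21
In lowest terms: 99/7


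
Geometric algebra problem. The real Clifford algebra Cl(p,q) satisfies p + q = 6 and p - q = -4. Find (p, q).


We need p + q = 6 and p - q = -4.
Adding: 2p = 6 + (-4) = 2, so p = 1.
Then q = 6 - 1 = 5.
(p, q) = (1, 5)


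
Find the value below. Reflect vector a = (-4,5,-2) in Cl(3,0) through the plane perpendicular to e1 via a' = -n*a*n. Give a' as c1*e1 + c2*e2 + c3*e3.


Reflection formula: a' = -n*a*n, with n = e1 (unit vector, n^2 = 1).
For reflection through hyperplane perp to e1:
The component along e1 flips sign, others stay.
a = (-4, 5, -2)
a' = (4, 5, -2)
a' = 4*e1 + 5*e2 - 2*e3


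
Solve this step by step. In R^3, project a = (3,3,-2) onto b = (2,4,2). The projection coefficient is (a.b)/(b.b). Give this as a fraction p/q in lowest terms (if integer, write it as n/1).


Projection coefficient = (a . b) / (b . b)
a . b = 3*2 + 3*4 + (-2)*2
= 6 + 12 + (-4) = 14
b . b = 2^2 + 4^2 + 2^2
= 4 + 16 + 4 = 24
Coefficient = 14/24
In lowest terms: 7/12


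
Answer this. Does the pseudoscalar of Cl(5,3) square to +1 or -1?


The pseudoscalar I = e1...e_n (product of all n generators) of Cl(p,q) satisfies I^2 = (-1)^(q + n(n-1)/2).
p = 5, q = 3, n = p + q = 8
n(n-1)/2 = 8 * 7 / 2 = 28
Exponent = q + n(n-1)/2 = 3 + 28 = 31
I^2 = (-1)^31 = -1


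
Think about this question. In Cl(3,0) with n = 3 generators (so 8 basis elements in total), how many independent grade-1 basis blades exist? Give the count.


Number of grade-k basis blades in Cl(p,q) with n = p + q is C(n, k).
n = 3 + 0 = 3
C(3, 1) = 3! / (1! * 2!)
= 6 / (1 * 2)
= 3


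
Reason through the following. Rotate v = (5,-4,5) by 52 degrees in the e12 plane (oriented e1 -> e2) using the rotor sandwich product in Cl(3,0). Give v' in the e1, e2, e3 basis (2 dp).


Rotor R = cos(26deg) - sin(26deg)*e12
Rotation angle theta = 2 * 26 = 52 degrees in the e12 plane (e1 -> e2).
The component perpendicular to the plane (e3) is invariant: v'_3 = v3 = 5.00
cos(52deg) = 0.6157, sin(52deg) = 0.7880
v'_1 = v1*cos(theta) - v2*sin(theta) = 5*0.6157 - (-4)*0.7880 = 6.23
v'_2 = v1*sin(theta) + v2*cos(theta) = 5*0.7880 + (-4)*0.6157 = 1.48
v' = 6.23*e1 + 1.48*e2 + 5.00*e3


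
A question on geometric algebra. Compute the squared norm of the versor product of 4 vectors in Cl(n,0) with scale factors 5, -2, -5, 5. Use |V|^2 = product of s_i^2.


Each vector v_i has |v_i|^2 = s_i^2
Squared scales: 5^2 = 25, (-2)^2 = 4, (-5)^2 = 25, 5^2 = 25
|V|^2 = 25 * 4 * 25 * 25
= 62500


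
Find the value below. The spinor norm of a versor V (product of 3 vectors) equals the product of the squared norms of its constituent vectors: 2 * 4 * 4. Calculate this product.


Spinor norm N(V) = |v1|^2 * |v2|^2 * ... * |v3|^2
= 2 * 4 * 4
Running product: 2, 8, 32
N(V) = 32


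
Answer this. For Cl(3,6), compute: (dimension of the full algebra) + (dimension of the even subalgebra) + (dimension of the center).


n = 3 + 6 = 9
Total dim = 2^9 = 512
Even subalgebra dim = 2^8 = 256
n is odd, so center dim = 2
Sum = 512 + 256 + 2 = 770


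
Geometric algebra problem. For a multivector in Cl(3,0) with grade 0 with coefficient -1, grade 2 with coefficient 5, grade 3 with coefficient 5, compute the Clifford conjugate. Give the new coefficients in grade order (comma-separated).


Clifford conjugate sign for grade k: (-1)^(k(k+1)/2)
Grade 0: (-1)^(0*1/2) = (-1)^0 = 1, coeff -1 -> -1
Grade 2: (-1)^(2*3/2) = (-1)^3 = -1, coeff 5 -> -5
Grade 3: (-1)^(3*4/2) = (-1)^6 = 1, coeff 5 -> 5
Conjugated coefficients: -1, -5, 5


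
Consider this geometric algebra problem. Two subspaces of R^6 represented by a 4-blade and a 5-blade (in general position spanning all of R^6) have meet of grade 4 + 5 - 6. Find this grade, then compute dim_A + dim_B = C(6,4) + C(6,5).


Meet grade = grade(A) + grade(B) - n
= 4 + 5 - 6 = 3
C(6,4) = 15
C(6,5) = 6
dim_A + dim_B = 15 + 6 = 21


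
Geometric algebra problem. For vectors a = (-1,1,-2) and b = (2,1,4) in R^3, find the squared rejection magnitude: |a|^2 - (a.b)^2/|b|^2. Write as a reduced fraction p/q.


|a|^2 = (-1)^2 + 1^2 + (-2)^2 = 6
|b|^2 = 2^2 + 1^2 + 4^2 = 21
a . b = (-1)*2 + 1*1 + (-2)*4 = -9
(a.b)^2 = (-9)^2 = 81
|rej|^2 = 6 - 81/21
= (126 - 81)/21
= 45/21
In lowest terms: 15/7


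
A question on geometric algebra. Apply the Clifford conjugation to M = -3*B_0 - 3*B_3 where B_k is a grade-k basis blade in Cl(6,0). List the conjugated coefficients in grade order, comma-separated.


Clifford conjugate sign for grade k: (-1)^(k(k+1)/2)
Grade 0: (-1)^(0*1/2) = (-1)^0 = 1, coeff -3 -> -3
Grade 3: (-1)^(3*4/2) = (-1)^6 = 1, coeff -3 -> -3
Conjugated coefficients: -3, -3


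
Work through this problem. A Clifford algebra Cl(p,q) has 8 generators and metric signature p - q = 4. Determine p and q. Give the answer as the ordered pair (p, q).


We need p + q = 8 and p - q = 4.
Adding: 2p = 8 + 4 = 12, so p = 6.
Then q = 8 - 6 = 2.
(p, q) = (6, 2)


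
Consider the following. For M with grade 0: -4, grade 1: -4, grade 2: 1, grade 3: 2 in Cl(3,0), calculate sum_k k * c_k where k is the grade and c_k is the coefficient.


Grade-weighted sum = sum of grade_k * coefficient_k
0*(-4) = 0
1*(-4) = -4
2*1 = 2
3*2 = 6
Total = 0 + (-4) + 2 + 6 = 4


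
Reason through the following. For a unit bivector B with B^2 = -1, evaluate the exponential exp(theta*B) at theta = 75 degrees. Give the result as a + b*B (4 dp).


For a unit bivector B with B^2 = -1, the exponential series gives
e^(theta*B) = cos(theta) + sin(theta)*B (the GA analogue of Euler's formula).
theta = 75 degrees = 1.308997 rad
cos(75 deg) = 0.2588
sin(75 deg) = 0.9659
exp(theta*B) = 0.2588 + 0.9659*B


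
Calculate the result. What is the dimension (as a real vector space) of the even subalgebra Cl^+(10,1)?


Even subalgebra dimension = 2^(n-1)
n = 10 + 1 = 11
2^(11 - 1) = 2^10 = 1024
Verification: sum of C(11,k) for even k = 1 + 55 + 330 + 462 + 165 + 11 = 1024
Result = 1024


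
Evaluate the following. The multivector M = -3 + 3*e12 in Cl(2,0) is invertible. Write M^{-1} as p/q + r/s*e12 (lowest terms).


M = -3 + 3*e12, where e12^2 = -1.
Since M commutes with its reverse ~M = a - b*e12, M * ~M = a^2 - b^2*e12^2 = a^2 + b^2.
So M^{-1} = ~M / (a^2 + b^2) = (a - b*e12)/(a^2 + b^2).
a^2 + b^2 = 9 + 9 = 18
Scalar part = -3/18 = -1/6
Bivector coeff = -3/18 = -1/6
M^{-1} = -1/6 - 1/6*e12


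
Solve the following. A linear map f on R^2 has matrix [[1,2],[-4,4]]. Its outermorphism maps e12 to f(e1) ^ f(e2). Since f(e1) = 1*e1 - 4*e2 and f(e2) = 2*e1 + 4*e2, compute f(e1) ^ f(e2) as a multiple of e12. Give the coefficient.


The outermorphism of a linear map f sends e1^e2 to f(e1)^f(e2).
f(e1) = 1*e1 - 4*e2
f(e2) = 2*e1 + 4*e2
f(e1) ^ f(e2) = (1*e1 - 4*e2) ^ (2*e1 + 4*e2)
= 1*4*e12 + (-4)*2*e21
= (4 - (-8))*e12
= 12*e12
Coefficient = 12


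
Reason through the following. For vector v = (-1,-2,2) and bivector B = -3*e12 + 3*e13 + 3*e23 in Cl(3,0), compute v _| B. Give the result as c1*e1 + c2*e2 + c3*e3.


Left contraction v _| B = <vB>_1 (grade-1 part of the geometric product vB).
Using e1_|e12 = e2, e2_|e12 = -e1, e1_|e13 = e3, e3_|e13 = -e1, e2_|e23 = e3, e3_|e23 = -e2:
e1 coeff: -v2*b12 - v3*b13 = -(-2)*(-3) - (2)*(3) = -12
e2 coeff: v1*b12 - v3*b23 = (-1)*(-3) - (2)*(3) = -3
e3 coeff: v1*b13 + v2*b23 = (-1)*(3) + (-2)*(3) = -9
v _| B = -12*e1 - 3*e2 - 9*e3


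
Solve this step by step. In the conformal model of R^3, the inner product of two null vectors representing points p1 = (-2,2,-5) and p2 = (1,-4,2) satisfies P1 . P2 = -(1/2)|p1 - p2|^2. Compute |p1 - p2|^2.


p1 - p2 = (-3, 6, -7)
|p1 - p2|^2 = (-3)^2 + 6^2 + (-7)^2
= 9 + 36 + 49
= 94


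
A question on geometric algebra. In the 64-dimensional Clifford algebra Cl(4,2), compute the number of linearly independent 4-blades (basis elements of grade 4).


Number of grade-k basis blades in Cl(p,q) with n = p + q is C(n, k).
n = 4 + 2 = 6
C(6, 4) = 6! / (4! * 2!)
= 720 / (24 * 2)
= 15


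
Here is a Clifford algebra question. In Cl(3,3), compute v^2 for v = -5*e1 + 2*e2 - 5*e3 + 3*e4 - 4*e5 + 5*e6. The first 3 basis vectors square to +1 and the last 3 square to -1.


v^2 = sum of c_i^2 * e_i^2
Positive signature terms (e_i^2 = +1): (-5)^2 + 2^2 + (-5)^2 = 54
Negative signature terms (e_j^2 = -1): 3^2 + (-4)^2 + 5^2 = 50
v^2 = 54 - 50 = 4


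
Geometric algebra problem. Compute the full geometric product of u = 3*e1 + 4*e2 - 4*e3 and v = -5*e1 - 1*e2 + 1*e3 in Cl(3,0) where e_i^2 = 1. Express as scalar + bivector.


In Cl(3,0): e_i^2 = 1, e_ie_j = -e_je_i for i != j.
Scalar part = u . v = 3*(-5) + 4*(-1) + (-4)*1
= -15 + (-4) + (-4) = -23
e12 coeff = 3*(-1) - 4*(-5) = -3 - (-20) = 17
e13 coeff = 3*1 - (-4)*(-5) = 3 - 20 = -17
e23 coeff = 4*1 - (-4)*(-1) = 4 - 4 = 0
uv = -23 + 17*e12 - 17*e13 + 0*e23


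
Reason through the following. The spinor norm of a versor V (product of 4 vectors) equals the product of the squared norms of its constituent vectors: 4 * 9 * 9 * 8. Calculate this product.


Spinor norm N(V) = |v1|^2 * |v2|^2 * ... * |v4|^2
= 4 * 9 * 9 * 8
Running product: 4, 36, 324, 2592
N(V) = 2592


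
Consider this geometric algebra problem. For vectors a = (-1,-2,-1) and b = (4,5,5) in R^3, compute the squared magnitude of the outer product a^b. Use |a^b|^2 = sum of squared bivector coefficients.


a wedge b = (a1*b2 - a2*b1)*e12 + (a1*b3 - a3*b1)*e13 + (a2*b3 - a3*b2)*e23
e12 coeff: (-1)*5 - (-2)*4 = -5 - (-8) = 3
e13 coeff: (-1)*5 - (-1)*4 = -5 - (-4) = -1
e23 coeff: (-2)*5 - (-1)*5 = -10 - (-5) = -5
|a wedge b|^2 = 3^2 + (-1)^2 + (-5)^2
= 9 + 1 + 25
= 35


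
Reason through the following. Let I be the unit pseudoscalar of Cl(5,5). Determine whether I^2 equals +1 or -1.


The pseudoscalar I = e1...e_n (product of all n generators) of Cl(p,q) satisfies I^2 = (-1)^(q + n(n-1)/2).
p = 5, q = 5, n = p + q = 10
n(n-1)/2 = 10 * 9 / 2 = 45
Exponent = q + n(n-1)/2 = 5 + 45 = 50
I^2 = (-1)^50 = +1


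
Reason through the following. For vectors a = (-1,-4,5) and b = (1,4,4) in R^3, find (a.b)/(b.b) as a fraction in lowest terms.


Projection coefficient = (a . b) / (b . b)
a . b = (-1)*1 + (-4)*4 + 5*4
= -1 + (-16) + 20 = 3
b . b = 1^2 + 4^2 + 4^2
= 1 + 16 + 16 = 33
Coefficient = 3/33
In lowest terms: 1/11
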